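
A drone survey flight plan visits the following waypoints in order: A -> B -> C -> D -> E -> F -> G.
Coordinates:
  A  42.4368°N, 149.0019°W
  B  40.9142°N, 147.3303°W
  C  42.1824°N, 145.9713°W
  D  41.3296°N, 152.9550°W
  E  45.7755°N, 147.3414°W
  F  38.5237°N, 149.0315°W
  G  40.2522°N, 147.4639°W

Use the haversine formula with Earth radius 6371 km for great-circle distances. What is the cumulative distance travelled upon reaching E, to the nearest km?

Leg distances:
A→B: 218.9 km  (cumulative 218.9 km)
B→C: 180.8 km  (cumulative 399.7 km)
C→D: 586.8 km  (cumulative 986.5 km)
D→E: 669.8 km  (cumulative 1656.3 km)
Cumulative distance at E ≈ 1656 km.

1656 km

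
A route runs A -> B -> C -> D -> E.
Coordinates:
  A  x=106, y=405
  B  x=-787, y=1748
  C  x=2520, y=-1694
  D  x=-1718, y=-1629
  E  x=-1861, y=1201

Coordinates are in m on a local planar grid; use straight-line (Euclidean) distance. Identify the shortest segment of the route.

Leg distances:
A→B: 1612.8 m
B→C: 4773.2 m
C→D: 4238.5 m
D→E: 2833.6 m
The shortest leg is A–B at 1612.8 m.

A–B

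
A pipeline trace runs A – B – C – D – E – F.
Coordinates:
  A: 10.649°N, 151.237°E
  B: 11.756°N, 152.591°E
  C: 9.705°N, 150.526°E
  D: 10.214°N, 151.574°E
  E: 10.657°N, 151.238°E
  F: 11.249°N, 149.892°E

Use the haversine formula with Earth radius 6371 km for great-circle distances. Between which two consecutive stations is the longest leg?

Leg distances:
A→B: 192.3 km
B→C: 320.8 km
C→D: 128.0 km
D→E: 61.5 km
E→F: 161.0 km
The longest leg is B–C at 320.8 km.

B–C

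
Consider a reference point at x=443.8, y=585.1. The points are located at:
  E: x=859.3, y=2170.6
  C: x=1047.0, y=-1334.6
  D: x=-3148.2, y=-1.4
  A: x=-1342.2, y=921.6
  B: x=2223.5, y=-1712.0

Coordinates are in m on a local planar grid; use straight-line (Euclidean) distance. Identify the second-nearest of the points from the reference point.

Distance to each, sorted:
E: 1639.0 m
A: 1817.4 m
C: 2012.2 m
B: 2905.9 m
D: 3639.6 m
The second-nearest is A at 1817.4 m.

A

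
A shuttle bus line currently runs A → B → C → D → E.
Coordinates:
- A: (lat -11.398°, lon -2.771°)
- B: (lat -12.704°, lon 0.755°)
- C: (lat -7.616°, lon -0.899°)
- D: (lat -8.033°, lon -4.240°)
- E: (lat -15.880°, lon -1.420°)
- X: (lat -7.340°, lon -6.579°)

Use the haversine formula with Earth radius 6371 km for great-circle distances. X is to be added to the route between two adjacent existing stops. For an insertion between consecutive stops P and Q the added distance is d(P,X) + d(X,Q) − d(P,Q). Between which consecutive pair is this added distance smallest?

Added distance for inserting X between each consecutive pair:
A–B: 1204.9 km
B–C: 1033.0 km
C–D: 525.0 km
D–E: 447.3 km
Smallest added distance is 447.3 km, inserting between D and E.

between D and E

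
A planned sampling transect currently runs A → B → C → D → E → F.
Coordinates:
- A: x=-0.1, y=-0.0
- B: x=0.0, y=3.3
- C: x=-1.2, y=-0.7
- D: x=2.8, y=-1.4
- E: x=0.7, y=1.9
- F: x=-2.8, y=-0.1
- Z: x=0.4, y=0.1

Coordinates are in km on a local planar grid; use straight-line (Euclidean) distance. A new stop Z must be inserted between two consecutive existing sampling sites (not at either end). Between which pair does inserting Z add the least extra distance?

Added distance for inserting Z between each consecutive pair:
A–B: 0.4 km
B–C: 0.8 km
C–D: 0.6 km
D–E: 0.7 km
E–F: 1.0 km
Smallest added distance is 0.4 km, inserting between A and B.

between A and B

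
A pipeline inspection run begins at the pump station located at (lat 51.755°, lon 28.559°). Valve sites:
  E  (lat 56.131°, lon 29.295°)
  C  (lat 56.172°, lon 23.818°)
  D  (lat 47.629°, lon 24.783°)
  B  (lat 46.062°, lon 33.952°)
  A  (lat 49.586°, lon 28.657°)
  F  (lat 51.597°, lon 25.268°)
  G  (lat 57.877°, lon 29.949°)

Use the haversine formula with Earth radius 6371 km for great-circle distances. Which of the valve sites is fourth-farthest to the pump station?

D

Distance to each, sorted:
B: 745.2 km
G: 686.5 km
C: 580.6 km
D: 533.0 km
E: 489.0 km
A: 241.3 km
F: 227.6 km
The fourth-farthest is D at 533.0 km.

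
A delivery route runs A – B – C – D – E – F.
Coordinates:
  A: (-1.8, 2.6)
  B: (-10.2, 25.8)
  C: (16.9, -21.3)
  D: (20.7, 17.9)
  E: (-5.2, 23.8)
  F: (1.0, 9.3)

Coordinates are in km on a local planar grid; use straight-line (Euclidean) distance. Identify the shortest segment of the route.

Leg distances:
A→B: 24.7 km
B→C: 54.3 km
C→D: 39.4 km
D→E: 26.6 km
E→F: 15.8 km
The shortest leg is E–F at 15.8 km.

E–F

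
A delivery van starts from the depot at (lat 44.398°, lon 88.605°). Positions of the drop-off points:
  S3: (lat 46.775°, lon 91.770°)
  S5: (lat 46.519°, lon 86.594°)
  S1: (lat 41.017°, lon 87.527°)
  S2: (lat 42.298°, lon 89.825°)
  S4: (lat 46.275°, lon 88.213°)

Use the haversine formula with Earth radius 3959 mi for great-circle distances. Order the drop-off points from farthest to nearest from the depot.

S1, S3, S5, S2, S4

Distances from the depot:
S1 (lat 41.017°, lon 87.527°): 239.9 mi
S3 (lat 46.775°, lon 91.770°): 224.5 mi
S5 (lat 46.519°, lon 86.594°): 176.0 mi
S2 (lat 42.298°, lon 89.825°): 157.5 mi
S4 (lat 46.275°, lon 88.213°): 131.1 mi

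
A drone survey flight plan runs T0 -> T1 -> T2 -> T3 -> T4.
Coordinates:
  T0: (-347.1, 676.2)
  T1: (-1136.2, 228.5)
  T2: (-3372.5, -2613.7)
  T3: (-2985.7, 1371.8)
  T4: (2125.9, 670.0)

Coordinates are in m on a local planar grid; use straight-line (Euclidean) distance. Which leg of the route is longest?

Leg distances:
T0→T1: 907.3 m
T1→T2: 3616.5 m
T2→T3: 4004.2 m
T3→T4: 5159.6 m
The longest leg is T3–T4 at 5159.6 m.

T3–T4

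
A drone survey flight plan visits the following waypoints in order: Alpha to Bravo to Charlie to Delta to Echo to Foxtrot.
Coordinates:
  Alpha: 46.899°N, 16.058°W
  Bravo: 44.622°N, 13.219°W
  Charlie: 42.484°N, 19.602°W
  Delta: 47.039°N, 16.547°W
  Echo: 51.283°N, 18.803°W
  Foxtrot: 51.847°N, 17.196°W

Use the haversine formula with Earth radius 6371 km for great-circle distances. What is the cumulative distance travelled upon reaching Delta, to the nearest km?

Leg distances:
Alpha→Bravo: 335.5 km  (cumulative 335.5 km)
Bravo→Charlie: 566.5 km  (cumulative 902.0 km)
Charlie→Delta: 560.9 km  (cumulative 1462.9 km)
Cumulative distance at Delta ≈ 1463 km.

1463 km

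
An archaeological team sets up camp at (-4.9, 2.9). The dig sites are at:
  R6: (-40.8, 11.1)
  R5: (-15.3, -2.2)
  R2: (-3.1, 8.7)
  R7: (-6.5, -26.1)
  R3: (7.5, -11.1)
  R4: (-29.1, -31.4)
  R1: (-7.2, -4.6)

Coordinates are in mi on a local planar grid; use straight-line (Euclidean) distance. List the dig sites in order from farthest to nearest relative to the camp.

R4, R6, R7, R3, R5, R1, R2

Distances from the camp:
R4 (-29.1, -31.4): 42.0 mi
R6 (-40.8, 11.1): 36.8 mi
R7 (-6.5, -26.1): 29.0 mi
R3 (7.5, -11.1): 18.7 mi
R5 (-15.3, -2.2): 11.6 mi
R1 (-7.2, -4.6): 7.8 mi
R2 (-3.1, 8.7): 6.1 mi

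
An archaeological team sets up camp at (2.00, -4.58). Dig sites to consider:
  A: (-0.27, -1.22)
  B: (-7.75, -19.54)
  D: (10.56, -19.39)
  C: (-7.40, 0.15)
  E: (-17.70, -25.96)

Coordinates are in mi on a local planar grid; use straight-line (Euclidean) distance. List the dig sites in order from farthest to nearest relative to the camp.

E, B, D, C, A

Distance from the camp at (2.00, -4.58) to each:
E (-17.70, -25.96): 29.1 mi
B (-7.75, -19.54): 17.9 mi
D (10.56, -19.39): 17.1 mi
C (-7.40, 0.15): 10.5 mi
A (-0.27, -1.22): 4.1 mi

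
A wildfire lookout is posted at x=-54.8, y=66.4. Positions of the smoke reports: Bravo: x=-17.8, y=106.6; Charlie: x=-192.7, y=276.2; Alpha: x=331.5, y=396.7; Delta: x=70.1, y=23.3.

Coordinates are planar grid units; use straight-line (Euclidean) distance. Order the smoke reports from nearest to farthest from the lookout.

Bravo, Delta, Charlie, Alpha

Distances from the lookout:
Bravo x=-17.8, y=106.6: 54.6
Delta x=70.1, y=23.3: 132.1
Charlie x=-192.7, y=276.2: 251.1
Alpha x=331.5, y=396.7: 508.3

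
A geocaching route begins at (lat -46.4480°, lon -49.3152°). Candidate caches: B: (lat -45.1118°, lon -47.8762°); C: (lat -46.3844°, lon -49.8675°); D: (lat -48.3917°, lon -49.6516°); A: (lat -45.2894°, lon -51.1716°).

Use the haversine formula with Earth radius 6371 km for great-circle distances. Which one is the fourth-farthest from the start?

Distances from the start ((lat -46.4480°, lon -49.3152°)):
D: 217.6 km
A: 193.0 km
B: 185.8 km
C: 42.9 km
The fourth-farthest is C at 42.9 km.

C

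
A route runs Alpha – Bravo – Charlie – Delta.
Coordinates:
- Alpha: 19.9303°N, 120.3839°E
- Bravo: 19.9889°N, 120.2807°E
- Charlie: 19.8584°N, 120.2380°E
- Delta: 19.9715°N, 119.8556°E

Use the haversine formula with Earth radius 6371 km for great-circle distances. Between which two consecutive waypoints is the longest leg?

Leg distances:
Alpha→Bravo: 12.6 km
Bravo→Charlie: 15.2 km
Charlie→Delta: 41.9 km
The longest leg is Charlie–Delta at 41.9 km.

Charlie–Delta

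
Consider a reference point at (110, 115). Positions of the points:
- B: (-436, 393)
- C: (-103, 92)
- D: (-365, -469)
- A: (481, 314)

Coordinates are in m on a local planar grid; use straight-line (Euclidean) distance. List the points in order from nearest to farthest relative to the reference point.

C, A, B, D

Distances from the reference point:
C (-103, 92): 214.2 m
A (481, 314): 421.0 m
B (-436, 393): 612.7 m
D (-365, -469): 752.8 m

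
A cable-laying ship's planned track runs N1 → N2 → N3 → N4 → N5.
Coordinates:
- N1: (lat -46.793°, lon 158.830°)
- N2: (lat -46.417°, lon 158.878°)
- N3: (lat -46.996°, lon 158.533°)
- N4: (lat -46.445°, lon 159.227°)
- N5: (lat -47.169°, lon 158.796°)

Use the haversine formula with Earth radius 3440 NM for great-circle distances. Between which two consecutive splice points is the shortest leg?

Leg distances:
N1→N2: 22.7 NM
N2→N3: 37.6 NM
N3→N4: 43.7 NM
N4→N5: 46.9 NM
The shortest leg is N1–N2 at 22.7 NM.

N1–N2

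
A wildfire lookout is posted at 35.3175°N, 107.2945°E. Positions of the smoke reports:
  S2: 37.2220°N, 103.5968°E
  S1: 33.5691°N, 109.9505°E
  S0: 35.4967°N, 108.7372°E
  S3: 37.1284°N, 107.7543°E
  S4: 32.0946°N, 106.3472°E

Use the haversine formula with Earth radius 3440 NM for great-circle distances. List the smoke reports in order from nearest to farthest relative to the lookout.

S0, S3, S1, S4, S2

Computing each great-circle distance from 35.3175°N, 107.2945°E:
S0 35.4967°N, 108.7372°E: 71.4 NM
S3 37.1284°N, 107.7543°E: 111.0 NM
S1 33.5691°N, 109.9505°E: 168.3 NM
S4 32.0946°N, 106.3472°E: 199.2 NM
S2 37.2220°N, 103.5968°E: 212.4 NM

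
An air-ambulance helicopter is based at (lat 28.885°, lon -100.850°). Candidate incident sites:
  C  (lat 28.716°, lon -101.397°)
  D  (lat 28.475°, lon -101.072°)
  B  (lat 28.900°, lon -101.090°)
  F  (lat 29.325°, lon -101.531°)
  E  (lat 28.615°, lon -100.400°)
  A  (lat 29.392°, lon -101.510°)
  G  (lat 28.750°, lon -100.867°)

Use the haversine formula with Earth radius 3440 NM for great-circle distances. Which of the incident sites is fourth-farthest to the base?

Distances from the base ((lat 28.885°, lon -100.850°)):
A: 46.1 NM
F: 44.4 NM
C: 30.5 NM
E: 28.7 NM
D: 27.3 NM
B: 12.6 NM
G: 8.2 NM
The fourth-farthest is E at 28.7 NM.

E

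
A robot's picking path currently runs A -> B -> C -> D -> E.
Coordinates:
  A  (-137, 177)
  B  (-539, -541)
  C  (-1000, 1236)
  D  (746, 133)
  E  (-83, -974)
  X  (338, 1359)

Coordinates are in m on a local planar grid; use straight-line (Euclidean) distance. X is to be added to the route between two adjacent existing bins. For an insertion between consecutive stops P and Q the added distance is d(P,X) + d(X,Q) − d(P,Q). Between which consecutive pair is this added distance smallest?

between C and D

Added distance for inserting X between each consecutive pair:
A–B: 2543.6 m
B–C: 1600.5 m
C–D: 570.5 m
D–E: 2279.8 m
Smallest added distance is 570.5 m, inserting between C and D.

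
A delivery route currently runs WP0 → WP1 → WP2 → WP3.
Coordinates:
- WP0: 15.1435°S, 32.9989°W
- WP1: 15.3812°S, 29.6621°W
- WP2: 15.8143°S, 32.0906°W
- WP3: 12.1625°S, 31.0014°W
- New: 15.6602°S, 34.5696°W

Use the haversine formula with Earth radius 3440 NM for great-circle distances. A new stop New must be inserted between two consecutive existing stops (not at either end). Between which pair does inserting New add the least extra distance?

Added distance for inserting New between each consecutive pair:
WP0–WP1: 186.7 NM
WP1–WP2: 285.1 NM
WP2–WP3: 210.8 NM
Smallest added distance is 186.7 NM, inserting between WP0 and WP1.

between WP0 and WP1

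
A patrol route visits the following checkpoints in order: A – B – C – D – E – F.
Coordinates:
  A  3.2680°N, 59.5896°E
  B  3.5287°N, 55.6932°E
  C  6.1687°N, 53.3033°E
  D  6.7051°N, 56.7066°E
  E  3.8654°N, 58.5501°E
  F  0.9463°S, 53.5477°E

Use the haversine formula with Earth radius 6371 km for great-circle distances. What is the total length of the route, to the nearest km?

2357 km

Leg distances:
A→B: 433.5 km  (cumulative 433.5 km)
B→C: 395.3 km  (cumulative 828.8 km)
C→D: 380.7 km  (cumulative 1209.5 km)
D→E: 376.0 km  (cumulative 1585.5 km)
E→F: 771.5 km  (cumulative 2357.1 km)
Total route length ≈ 2357 km.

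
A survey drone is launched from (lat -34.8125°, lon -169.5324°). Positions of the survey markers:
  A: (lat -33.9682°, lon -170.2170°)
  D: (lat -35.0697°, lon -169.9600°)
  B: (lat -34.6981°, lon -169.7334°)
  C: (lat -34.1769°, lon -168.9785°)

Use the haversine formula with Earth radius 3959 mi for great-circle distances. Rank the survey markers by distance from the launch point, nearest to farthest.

Distances from the launch point:
B (lat -34.6981°, lon -169.7334°): 13.9 mi
D (lat -35.0697°, lon -169.9600°): 30.0 mi
C (lat -34.1769°, lon -168.9785°): 54.1 mi
A (lat -33.9682°, lon -170.2170°): 70.2 mi

B, D, C, A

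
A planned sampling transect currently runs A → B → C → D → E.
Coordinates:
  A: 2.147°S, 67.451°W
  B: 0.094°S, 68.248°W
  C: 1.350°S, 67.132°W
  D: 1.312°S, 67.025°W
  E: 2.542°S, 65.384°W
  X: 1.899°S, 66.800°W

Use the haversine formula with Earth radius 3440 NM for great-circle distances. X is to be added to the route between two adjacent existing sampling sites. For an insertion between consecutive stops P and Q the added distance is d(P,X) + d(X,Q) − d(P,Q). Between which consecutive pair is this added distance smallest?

between D and E

Added distance for inserting X between each consecutive pair:
A–B: 48.5 NM
B–C: 76.6 NM
C–D: 69.4 NM
D–E: 8.0 NM
Smallest added distance is 8.0 NM, inserting between D and E.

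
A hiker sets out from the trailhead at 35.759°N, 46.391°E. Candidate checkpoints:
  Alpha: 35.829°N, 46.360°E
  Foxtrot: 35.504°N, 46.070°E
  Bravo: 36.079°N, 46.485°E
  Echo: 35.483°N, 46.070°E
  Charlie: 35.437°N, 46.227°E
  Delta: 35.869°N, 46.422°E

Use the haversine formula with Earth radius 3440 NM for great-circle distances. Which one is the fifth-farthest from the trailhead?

Distance to each, sorted:
Echo: 22.8 NM
Foxtrot: 21.9 NM
Charlie: 20.9 NM
Bravo: 19.7 NM
Delta: 6.8 NM
Alpha: 4.5 NM
The fifth-farthest is Delta at 6.8 NM.

Delta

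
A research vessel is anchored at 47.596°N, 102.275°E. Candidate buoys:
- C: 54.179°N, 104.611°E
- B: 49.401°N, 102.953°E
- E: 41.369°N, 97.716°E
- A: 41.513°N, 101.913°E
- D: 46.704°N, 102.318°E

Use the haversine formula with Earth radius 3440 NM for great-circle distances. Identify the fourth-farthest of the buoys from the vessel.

B

Distance to each, sorted:
E: 421.6 NM
C: 405.0 NM
A: 365.5 NM
B: 111.7 NM
D: 53.6 NM
The fourth-farthest is B at 111.7 NM.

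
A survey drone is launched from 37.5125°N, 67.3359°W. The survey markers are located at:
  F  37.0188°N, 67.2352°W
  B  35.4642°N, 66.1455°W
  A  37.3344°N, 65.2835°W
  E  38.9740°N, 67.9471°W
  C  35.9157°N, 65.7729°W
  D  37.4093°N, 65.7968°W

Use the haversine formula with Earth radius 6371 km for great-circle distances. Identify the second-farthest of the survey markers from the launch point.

Distances from the launch point (37.5125°N, 67.3359°W):
B: 251.4 km
C: 225.7 km
A: 182.3 km
E: 171.1 km
D: 136.3 km
F: 55.6 km
The second-farthest is C at 225.7 km.

C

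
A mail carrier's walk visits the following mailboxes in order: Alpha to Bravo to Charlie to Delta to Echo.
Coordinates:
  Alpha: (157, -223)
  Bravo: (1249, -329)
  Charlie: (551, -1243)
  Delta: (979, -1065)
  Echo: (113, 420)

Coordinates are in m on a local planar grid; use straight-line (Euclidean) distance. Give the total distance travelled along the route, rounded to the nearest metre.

4430 m

Leg distances:
Alpha→Bravo: 1097.1 m  (cumulative 1097.1 m)
Bravo→Charlie: 1150.0 m  (cumulative 2247.2 m)
Charlie→Delta: 463.5 m  (cumulative 2710.7 m)
Delta→Echo: 1719.1 m  (cumulative 4429.8 m)
Total route length ≈ 4430 m.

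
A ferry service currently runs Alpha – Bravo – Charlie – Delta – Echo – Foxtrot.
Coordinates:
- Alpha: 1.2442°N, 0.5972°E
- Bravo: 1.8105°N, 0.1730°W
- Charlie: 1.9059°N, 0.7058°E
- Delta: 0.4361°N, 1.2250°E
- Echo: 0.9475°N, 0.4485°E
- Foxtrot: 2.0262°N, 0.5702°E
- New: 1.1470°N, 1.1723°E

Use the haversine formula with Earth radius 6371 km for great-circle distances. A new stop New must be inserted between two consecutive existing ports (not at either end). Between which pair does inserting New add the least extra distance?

between Charlie and Delta

Added distance for inserting New between each consecutive pair:
Alpha–Bravo: 125.3 km
Bravo–Charlie: 167.6 km
Charlie–Delta: 5.0 km
Delta–Echo: 59.4 km
Echo–Foxtrot: 81.2 km
Smallest added distance is 5.0 km, inserting between Charlie and Delta.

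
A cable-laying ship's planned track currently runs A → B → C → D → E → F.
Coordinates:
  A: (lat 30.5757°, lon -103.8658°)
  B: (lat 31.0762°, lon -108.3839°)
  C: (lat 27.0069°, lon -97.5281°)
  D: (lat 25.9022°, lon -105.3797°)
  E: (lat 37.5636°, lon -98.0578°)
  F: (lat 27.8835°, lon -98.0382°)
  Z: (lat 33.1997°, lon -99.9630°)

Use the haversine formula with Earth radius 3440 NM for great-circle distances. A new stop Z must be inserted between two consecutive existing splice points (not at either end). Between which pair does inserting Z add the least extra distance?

between D and E

Added distance for inserting Z between each consecutive pair:
A–B: 465.4 NM
B–C: 219.6 NM
C–D: 486.9 NM
D–E: 6.4 NM
E–F: 31.2 NM
Smallest added distance is 6.4 NM, inserting between D and E.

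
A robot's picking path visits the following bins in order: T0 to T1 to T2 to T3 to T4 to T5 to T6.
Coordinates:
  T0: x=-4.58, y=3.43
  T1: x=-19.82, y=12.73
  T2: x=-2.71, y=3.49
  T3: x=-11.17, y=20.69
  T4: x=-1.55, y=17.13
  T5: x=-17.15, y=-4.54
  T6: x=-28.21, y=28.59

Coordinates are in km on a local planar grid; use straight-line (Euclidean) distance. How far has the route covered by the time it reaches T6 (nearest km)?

128 km

Leg distances:
T0→T1: 17.9 km  (cumulative 17.9 km)
T1→T2: 19.4 km  (cumulative 37.3 km)
T2→T3: 19.2 km  (cumulative 56.5 km)
T3→T4: 10.3 km  (cumulative 66.7 km)
T4→T5: 26.7 km  (cumulative 93.4 km)
T5→T6: 34.9 km  (cumulative 128.4 km)
Cumulative distance at T6 ≈ 128 km.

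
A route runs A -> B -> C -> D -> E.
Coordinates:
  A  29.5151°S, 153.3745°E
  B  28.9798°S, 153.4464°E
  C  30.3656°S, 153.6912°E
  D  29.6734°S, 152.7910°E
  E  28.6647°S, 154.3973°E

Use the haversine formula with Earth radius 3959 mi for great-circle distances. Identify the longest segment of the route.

D–E

Leg distances:
A→B: 37.2 mi
B→C: 96.9 mi
C→D: 72.0 mi
D→E: 119.4 mi
The longest leg is D–E at 119.4 mi.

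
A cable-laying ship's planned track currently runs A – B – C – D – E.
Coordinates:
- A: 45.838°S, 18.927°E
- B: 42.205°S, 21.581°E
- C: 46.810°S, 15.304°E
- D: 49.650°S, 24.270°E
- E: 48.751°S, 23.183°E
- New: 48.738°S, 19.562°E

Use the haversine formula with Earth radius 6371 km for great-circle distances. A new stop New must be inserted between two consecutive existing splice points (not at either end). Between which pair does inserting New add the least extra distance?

between C and D

Added distance for inserting New between each consecutive pair:
A–B: 613.0 km
B–C: 413.1 km
C–D: 5.6 km
D–E: 494.8 km
Smallest added distance is 5.6 km, inserting between C and D.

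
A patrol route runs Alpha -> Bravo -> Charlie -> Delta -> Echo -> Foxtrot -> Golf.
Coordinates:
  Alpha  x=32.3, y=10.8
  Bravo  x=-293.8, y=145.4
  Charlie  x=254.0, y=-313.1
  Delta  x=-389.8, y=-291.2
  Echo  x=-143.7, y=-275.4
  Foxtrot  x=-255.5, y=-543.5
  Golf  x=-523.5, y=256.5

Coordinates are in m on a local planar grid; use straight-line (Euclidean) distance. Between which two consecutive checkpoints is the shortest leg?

Delta–Echo

Leg distances:
Alpha→Bravo: 352.8 m
Bravo→Charlie: 714.4 m
Charlie→Delta: 644.2 m
Delta→Echo: 246.6 m
Echo→Foxtrot: 290.5 m
Foxtrot→Golf: 843.7 m
The shortest leg is Delta–Echo at 246.6 m.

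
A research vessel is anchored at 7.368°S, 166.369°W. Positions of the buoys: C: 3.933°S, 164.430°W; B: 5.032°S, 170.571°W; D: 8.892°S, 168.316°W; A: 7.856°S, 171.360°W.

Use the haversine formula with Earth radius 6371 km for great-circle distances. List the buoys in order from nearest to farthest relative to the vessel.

Computing each great-circle distance from 7.368°S, 166.369°W:
D 8.892°S, 168.316°W: 273.2 km
C 3.933°S, 164.430°W: 438.1 km
B 5.032°S, 170.571°W: 532.2 km
A 7.856°S, 171.360°W: 552.7 km

D, C, B, A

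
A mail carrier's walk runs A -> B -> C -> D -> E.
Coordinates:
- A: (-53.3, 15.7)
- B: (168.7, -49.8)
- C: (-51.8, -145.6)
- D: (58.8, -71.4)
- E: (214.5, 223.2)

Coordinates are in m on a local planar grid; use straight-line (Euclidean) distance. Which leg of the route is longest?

Leg distances:
A→B: 231.5 m
B→C: 240.4 m
C→D: 133.2 m
D→E: 333.2 m
The longest leg is D–E at 333.2 m.

D–E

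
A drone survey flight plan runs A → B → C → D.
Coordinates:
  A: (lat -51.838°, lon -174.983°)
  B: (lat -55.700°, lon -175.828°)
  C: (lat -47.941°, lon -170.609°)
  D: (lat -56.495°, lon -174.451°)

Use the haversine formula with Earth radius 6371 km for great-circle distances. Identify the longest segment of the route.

Leg distances:
A→B: 433.0 km
B→C: 933.7 km
C→D: 986.1 km
The longest leg is C–D at 986.1 km.

C–D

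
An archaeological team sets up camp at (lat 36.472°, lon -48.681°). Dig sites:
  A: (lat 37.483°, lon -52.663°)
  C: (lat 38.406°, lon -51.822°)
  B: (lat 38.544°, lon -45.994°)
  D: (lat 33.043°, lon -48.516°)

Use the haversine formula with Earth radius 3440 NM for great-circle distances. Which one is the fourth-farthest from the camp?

B

Distances from the camp ((lat 36.472°, lon -48.681°)):
D: 206.0 NM
A: 200.4 NM
C: 189.5 NM
B: 178.5 NM
The fourth-farthest is B at 178.5 NM.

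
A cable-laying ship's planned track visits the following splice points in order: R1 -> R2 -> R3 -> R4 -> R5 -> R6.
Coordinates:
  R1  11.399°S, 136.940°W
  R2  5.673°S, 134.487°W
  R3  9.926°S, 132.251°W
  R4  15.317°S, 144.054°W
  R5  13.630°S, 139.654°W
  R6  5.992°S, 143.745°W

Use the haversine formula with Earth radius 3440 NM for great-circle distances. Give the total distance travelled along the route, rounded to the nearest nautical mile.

Leg distances:
R1→R2: 373.3 NM  (cumulative 373.3 NM)
R2→R3: 287.9 NM  (cumulative 661.2 NM)
R3→R4: 763.2 NM  (cumulative 1424.4 NM)
R4→R5: 275.1 NM  (cumulative 1699.5 NM)
R5→R6: 518.4 NM  (cumulative 2218.0 NM)
Total route length ≈ 2218 NM.

2218 NM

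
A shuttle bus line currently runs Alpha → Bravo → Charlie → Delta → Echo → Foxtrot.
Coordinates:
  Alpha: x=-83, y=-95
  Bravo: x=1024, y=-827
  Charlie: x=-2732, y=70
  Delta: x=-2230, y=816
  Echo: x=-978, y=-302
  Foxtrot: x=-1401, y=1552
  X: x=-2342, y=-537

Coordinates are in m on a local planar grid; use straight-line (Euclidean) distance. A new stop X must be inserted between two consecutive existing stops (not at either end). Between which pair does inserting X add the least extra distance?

Added distance for inserting X between each consecutive pair:
Alpha–Bravo: 4353.2 m
Bravo–Charlie: 238.3 m
Charlie–Delta: 1179.9 m
Delta–Echo: 1063.2 m
Echo–Foxtrot: 1773.6 m
Smallest added distance is 238.3 m, inserting between Bravo and Charlie.

between Bravo and Charlie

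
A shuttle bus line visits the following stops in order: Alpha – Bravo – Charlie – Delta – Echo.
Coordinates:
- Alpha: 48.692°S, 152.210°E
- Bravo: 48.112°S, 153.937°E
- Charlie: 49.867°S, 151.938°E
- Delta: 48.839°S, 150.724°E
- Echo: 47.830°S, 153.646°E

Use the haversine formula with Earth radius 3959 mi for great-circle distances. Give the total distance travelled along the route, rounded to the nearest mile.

Leg distances:
Alpha→Bravo: 88.8 mi  (cumulative 88.8 mi)
Bravo→Charlie: 151.4 mi  (cumulative 240.2 mi)
Charlie→Delta: 89.6 mi  (cumulative 329.8 mi)
Delta→Echo: 151.2 mi  (cumulative 481.0 mi)
Total route length ≈ 481 mi.

481 mi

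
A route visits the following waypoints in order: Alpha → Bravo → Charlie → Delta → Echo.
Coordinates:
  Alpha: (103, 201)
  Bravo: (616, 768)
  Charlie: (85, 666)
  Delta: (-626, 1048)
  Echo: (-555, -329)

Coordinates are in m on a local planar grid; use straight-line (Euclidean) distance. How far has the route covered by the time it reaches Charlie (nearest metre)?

1305 m

Leg distances:
Alpha→Bravo: 764.6 m  (cumulative 764.6 m)
Bravo→Charlie: 540.7 m  (cumulative 1305.3 m)
Cumulative distance at Charlie ≈ 1305 m.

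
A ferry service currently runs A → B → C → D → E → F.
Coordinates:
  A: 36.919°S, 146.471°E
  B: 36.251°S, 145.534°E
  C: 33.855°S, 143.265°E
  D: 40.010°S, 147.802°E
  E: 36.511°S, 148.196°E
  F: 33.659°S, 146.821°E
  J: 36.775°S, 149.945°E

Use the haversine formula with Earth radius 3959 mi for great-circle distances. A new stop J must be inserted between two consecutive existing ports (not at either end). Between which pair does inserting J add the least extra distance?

Added distance for inserting J between each consecutive pair:
A–B: 370.4 mi
B–C: 465.3 mi
C–D: 185.5 mi
D–E: 107.8 mi
E–F: 165.1 mi
Smallest added distance is 107.8 mi, inserting between D and E.

between D and E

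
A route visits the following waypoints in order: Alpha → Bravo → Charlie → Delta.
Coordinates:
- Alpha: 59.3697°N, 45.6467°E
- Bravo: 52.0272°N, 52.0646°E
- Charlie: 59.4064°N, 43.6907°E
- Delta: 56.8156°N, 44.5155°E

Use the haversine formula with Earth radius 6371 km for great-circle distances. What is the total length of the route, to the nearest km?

2173 km

Leg distances:
Alpha→Bravo: 909.2 km  (cumulative 909.2 km)
Bravo→Charlie: 972.2 km  (cumulative 1881.4 km)
Charlie→Delta: 292.1 km  (cumulative 2173.5 km)
Total route length ≈ 2173 km.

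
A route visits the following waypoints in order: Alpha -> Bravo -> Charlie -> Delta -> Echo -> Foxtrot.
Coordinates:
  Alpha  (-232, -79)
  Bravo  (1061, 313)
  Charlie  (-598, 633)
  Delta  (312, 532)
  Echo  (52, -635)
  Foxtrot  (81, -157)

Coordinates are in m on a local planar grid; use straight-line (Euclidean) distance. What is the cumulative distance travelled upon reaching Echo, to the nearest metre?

Leg distances:
Alpha→Bravo: 1351.1 m  (cumulative 1351.1 m)
Bravo→Charlie: 1689.6 m  (cumulative 3040.7 m)
Charlie→Delta: 915.6 m  (cumulative 3956.3 m)
Delta→Echo: 1195.6 m  (cumulative 5151.9 m)
Cumulative distance at Echo ≈ 5152 m.

5152 m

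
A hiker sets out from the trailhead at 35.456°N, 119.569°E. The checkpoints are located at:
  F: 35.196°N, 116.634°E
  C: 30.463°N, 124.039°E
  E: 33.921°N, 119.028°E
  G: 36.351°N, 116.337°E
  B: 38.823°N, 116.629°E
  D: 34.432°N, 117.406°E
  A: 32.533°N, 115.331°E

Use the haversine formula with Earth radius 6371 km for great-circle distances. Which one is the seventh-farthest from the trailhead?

Distances from the trailhead (35.456°N, 119.569°E):
C: 694.2 km
A: 508.1 km
B: 456.1 km
G: 307.6 km
F: 267.8 km
D: 227.7 km
E: 177.7 km
The seventh-farthest is E at 177.7 km.

E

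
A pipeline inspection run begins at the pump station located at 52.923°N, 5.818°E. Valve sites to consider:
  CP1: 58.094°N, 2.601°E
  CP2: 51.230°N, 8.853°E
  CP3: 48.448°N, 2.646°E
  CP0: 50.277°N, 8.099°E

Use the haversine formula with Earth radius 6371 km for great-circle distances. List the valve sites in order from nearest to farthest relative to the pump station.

Computing each great-circle distance from 52.923°N, 5.818°E:
CP2 51.230°N, 8.853°E: 280.1 km
CP0 50.277°N, 8.099°E: 333.7 km
CP3 48.448°N, 2.646°E: 545.3 km
CP1 58.094°N, 2.601°E: 609.5 km

CP2, CP0, CP3, CP1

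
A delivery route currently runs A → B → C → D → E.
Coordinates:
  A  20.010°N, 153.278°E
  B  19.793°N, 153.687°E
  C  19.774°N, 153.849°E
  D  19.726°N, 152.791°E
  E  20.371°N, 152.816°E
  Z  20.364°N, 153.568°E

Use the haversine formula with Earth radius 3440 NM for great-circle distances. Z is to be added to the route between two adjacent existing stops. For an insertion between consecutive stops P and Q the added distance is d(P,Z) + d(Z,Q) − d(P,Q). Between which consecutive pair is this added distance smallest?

Added distance for inserting Z between each consecutive pair:
A–B: 35.2 NM
B–C: 64.5 NM
C–D: 37.2 NM
D–E: 61.8 NM
Smallest added distance is 35.2 NM, inserting between A and B.

between A and B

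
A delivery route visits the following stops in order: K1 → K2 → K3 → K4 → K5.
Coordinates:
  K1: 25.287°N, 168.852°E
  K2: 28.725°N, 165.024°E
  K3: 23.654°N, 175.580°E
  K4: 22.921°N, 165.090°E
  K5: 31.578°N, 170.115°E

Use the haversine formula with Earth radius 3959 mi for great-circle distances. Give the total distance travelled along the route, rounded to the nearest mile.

Leg distances:
K1→K2: 334.6 mi  (cumulative 334.6 mi)
K2→K3: 741.9 mi  (cumulative 1076.5 mi)
K3→K4: 667.6 mi  (cumulative 1744.0 mi)
K4→K5: 672.9 mi  (cumulative 2416.9 mi)
Total route length ≈ 2417 mi.

2417 mi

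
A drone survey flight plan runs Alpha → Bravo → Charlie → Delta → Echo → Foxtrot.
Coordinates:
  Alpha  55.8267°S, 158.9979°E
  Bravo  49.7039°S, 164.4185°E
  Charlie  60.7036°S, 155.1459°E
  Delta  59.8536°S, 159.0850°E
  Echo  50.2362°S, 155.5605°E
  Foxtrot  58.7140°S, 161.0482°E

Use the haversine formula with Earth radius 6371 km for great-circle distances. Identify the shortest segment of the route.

Charlie–Delta

Leg distances:
Alpha→Bravo: 771.8 km
Bravo→Charlie: 1354.3 km
Charlie→Delta: 236.8 km
Delta→Echo: 1092.3 km
Echo→Foxtrot: 1006.3 km
The shortest leg is Charlie–Delta at 236.8 km.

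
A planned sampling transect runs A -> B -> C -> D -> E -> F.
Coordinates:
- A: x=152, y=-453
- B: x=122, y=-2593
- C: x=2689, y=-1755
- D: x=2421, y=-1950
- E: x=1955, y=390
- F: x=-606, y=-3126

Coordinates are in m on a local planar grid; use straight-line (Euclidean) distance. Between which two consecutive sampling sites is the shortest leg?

Leg distances:
A→B: 2140.2 m
B→C: 2700.3 m
C→D: 331.4 m
D→E: 2385.9 m
E→F: 4349.8 m
The shortest leg is C–D at 331.4 m.

C–D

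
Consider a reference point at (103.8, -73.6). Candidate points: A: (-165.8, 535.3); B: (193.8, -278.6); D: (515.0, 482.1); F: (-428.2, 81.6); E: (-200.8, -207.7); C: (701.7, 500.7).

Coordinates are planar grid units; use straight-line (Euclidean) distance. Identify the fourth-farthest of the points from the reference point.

F

Distance to each, sorted:
C: 829.0
D: 691.3
A: 665.9
F: 554.2
E: 332.8
B: 223.9
The fourth-farthest is F at 554.2.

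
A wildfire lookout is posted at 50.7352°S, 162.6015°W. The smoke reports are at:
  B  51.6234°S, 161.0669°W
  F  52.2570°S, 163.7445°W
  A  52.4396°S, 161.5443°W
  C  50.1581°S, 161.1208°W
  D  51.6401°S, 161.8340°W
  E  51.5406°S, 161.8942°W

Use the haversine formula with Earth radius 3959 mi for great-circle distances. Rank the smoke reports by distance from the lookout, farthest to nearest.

A, F, B, C, D, E

Distance from the lookout at 50.7352°S, 162.6015°W to each:
A 52.4396°S, 161.5443°W: 126.2 mi
F 52.2570°S, 163.7445°W: 116.1 mi
B 51.6234°S, 161.0669°W: 90.5 mi
C 50.1581°S, 161.1208°W: 76.4 mi
D 51.6401°S, 161.8340°W: 70.8 mi
E 51.5406°S, 161.8942°W: 63.5 mi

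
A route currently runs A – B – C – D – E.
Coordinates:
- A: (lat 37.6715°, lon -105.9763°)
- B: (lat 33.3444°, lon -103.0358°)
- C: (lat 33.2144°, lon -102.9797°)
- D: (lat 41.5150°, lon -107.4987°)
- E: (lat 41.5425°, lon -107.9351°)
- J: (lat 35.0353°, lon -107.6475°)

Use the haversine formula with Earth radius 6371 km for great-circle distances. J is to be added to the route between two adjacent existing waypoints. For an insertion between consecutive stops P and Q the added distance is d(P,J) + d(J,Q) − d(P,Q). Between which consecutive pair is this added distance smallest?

between C and D

Added distance for inserting J between each consecutive pair:
A–B: 243.2 km
B–C: 923.5 km
C–D: 190.3 km
D–E: 1408.2 km
Smallest added distance is 190.3 km, inserting between C and D.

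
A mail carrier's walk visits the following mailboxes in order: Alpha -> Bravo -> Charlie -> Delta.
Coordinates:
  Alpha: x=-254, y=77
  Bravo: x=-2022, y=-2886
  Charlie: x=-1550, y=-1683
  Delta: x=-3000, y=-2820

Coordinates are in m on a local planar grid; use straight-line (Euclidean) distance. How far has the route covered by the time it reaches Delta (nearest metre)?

Leg distances:
Alpha→Bravo: 3450.4 m  (cumulative 3450.4 m)
Bravo→Charlie: 1292.3 m  (cumulative 4742.7 m)
Charlie→Delta: 1842.6 m  (cumulative 6585.3 m)
Cumulative distance at Delta ≈ 6585 m.

6585 m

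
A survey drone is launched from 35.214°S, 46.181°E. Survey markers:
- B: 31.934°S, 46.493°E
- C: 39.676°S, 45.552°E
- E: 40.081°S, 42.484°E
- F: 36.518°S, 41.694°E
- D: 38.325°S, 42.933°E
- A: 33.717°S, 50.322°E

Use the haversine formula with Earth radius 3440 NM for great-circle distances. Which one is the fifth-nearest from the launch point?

Distance to each, sorted:
B: 197.5 NM
A: 223.8 NM
F: 231.9 NM
D: 243.5 NM
C: 269.6 NM
E: 340.9 NM
The fifth-nearest is C at 269.6 NM.

C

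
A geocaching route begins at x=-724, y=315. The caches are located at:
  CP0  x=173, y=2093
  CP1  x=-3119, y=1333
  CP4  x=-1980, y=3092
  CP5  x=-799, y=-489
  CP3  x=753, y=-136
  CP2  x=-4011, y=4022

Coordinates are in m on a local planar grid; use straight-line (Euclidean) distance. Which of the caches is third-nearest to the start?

Distances from the start (x=-724, y=315):
CP5: 807.5 m
CP3: 1544.3 m
CP0: 1991.5 m
CP1: 2602.4 m
CP4: 3047.8 m
CP2: 4954.4 m
The third-nearest is CP0 at 1991.5 m.

CP0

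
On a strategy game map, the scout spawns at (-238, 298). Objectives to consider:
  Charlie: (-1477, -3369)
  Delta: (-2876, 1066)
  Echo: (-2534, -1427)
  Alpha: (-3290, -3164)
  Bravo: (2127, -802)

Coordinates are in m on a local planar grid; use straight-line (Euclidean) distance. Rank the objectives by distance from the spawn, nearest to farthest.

Distance from the spawn at (-238, 298) to each:
Bravo (2127, -802): 2608.3 m
Delta (-2876, 1066): 2747.5 m
Echo (-2534, -1427): 2871.8 m
Charlie (-1477, -3369): 3870.7 m
Alpha (-3290, -3164): 4615.2 m

Bravo, Delta, Echo, Charlie, Alpha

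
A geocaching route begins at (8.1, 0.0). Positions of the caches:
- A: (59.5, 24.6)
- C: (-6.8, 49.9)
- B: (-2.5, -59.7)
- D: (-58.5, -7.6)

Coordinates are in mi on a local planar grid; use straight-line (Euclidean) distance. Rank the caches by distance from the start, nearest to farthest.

C, A, B, D

Distance from the start at (8.1, 0.0) to each:
C (-6.8, 49.9): 52.1 mi
A (59.5, 24.6): 57.0 mi
B (-2.5, -59.7): 60.6 mi
D (-58.5, -7.6): 67.0 mi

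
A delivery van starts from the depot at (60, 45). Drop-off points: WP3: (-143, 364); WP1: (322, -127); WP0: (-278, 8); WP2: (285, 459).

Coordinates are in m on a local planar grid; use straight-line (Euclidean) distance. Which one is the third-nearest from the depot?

Distance to each, sorted:
WP1: 313.4 m
WP0: 340.0 m
WP3: 378.1 m
WP2: 471.2 m
The third-nearest is WP3 at 378.1 m.

WP3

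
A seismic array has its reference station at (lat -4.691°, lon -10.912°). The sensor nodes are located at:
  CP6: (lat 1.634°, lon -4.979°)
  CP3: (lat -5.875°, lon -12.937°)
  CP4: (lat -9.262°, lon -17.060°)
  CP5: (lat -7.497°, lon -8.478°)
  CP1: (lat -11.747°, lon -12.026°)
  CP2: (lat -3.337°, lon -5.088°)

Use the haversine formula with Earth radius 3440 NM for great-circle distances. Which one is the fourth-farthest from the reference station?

CP2

Distances from the reference station ((lat -4.691°, lon -10.912°)):
CP6: 520.5 NM
CP4: 457.7 NM
CP1: 428.8 NM
CP2: 358.2 NM
CP5: 222.5 NM
CP3: 140.4 NM
The fourth-farthest is CP2 at 358.2 NM.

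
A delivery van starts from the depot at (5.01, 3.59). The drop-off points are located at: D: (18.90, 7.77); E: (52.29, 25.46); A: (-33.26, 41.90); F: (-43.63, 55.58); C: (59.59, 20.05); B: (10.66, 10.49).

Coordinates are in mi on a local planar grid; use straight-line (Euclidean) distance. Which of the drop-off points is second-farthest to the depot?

C

Distances from the depot ((5.01, 3.59)):
F: 71.2 mi
C: 57.0 mi
A: 54.2 mi
E: 52.1 mi
D: 14.5 mi
B: 8.9 mi
The second-farthest is C at 57.0 mi.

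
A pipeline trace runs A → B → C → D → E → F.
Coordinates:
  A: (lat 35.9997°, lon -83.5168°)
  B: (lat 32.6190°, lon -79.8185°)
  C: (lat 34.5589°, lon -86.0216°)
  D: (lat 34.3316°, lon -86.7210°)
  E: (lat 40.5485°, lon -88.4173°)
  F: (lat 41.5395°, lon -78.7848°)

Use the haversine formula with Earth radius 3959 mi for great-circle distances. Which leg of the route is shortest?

C–D

Leg distances:
A→B: 314.8 mi
B→C: 381.3 mi
C→D: 42.8 mi
D→E: 439.5 mi
E→F: 506.4 mi
The shortest leg is C–D at 42.8 mi.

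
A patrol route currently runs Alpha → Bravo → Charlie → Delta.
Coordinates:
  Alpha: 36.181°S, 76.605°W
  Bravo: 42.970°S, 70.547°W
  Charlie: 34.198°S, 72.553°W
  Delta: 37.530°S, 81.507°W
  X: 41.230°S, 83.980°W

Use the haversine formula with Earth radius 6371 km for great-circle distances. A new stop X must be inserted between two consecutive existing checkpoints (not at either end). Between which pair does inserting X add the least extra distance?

Added distance for inserting X between each consecutive pair:
Alpha–Bravo: 1058.9 km
Bravo–Charlie: 1404.6 km
Charlie–Delta: 847.3 km
Smallest added distance is 847.3 km, inserting between Charlie and Delta.

between Charlie and Delta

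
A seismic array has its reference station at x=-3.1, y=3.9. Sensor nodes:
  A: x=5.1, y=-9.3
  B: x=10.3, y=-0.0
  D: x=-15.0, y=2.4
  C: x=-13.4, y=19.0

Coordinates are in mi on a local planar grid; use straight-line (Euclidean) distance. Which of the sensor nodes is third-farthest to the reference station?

B

Distance to each, sorted:
C: 18.3 mi
A: 15.5 mi
B: 14.0 mi
D: 12.0 mi
The third-farthest is B at 14.0 mi.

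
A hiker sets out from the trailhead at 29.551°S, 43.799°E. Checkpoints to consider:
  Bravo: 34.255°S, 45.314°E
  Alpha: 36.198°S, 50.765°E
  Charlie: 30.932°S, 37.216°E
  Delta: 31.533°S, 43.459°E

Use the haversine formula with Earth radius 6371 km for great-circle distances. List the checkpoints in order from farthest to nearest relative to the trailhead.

Alpha, Charlie, Bravo, Delta

Distances from the trailhead:
Alpha 36.198°S, 50.765°E: 984.0 km
Charlie 30.932°S, 37.216°E: 650.6 km
Bravo 34.255°S, 45.314°E: 542.2 km
Delta 31.533°S, 43.459°E: 222.8 km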